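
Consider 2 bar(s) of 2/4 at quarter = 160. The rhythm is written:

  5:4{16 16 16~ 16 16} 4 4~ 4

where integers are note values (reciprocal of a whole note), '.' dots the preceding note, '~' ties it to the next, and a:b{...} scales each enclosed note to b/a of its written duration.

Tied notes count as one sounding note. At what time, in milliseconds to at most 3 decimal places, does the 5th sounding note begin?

note 5 onset = 1b = 375.0ms

1. 0.0ms @ 0 + 75.0ms (1/5)
2. 75.0ms @ 1/5 + 75.0ms (1/5)
3. 150.0ms @ 2/5 + 150.0ms (2/5)
4. 300.0ms @ 4/5 + 75.0ms (1/5)
5. 375.0ms @ 1 + 375.0ms (1)
6. 750.0ms @ 2 + 750.0ms (2)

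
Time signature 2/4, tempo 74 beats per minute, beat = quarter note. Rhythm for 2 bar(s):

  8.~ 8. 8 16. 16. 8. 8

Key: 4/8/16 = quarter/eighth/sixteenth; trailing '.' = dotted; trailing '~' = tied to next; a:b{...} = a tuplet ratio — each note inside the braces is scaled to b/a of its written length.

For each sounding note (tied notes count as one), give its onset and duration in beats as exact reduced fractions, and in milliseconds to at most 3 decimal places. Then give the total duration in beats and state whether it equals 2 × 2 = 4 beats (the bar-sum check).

1) 0.0ms=0b +1216.216ms=3/2b
2) 1216.216ms=3/2b +405.405ms=1/2b
3) 1621.622ms=2b +304.054ms=3/8b
4) 1925.676ms=19/8b +304.054ms=3/8b
5) 2229.73ms=11/4b +608.108ms=3/4b
6) 2837.838ms=7/2b +405.405ms=1/2b
Σ=4b of 4 (74bpm 2/4) — PASS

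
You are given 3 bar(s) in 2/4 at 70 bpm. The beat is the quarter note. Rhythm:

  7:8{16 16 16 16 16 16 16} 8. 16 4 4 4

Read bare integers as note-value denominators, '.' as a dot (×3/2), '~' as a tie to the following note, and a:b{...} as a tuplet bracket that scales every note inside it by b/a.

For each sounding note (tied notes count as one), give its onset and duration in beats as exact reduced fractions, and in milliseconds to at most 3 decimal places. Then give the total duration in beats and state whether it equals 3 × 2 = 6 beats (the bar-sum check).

1) 0.0ms=0b +244.898ms=2/7b
2) 244.898ms=2/7b +244.898ms=2/7b
3) 489.796ms=4/7b +244.898ms=2/7b
4) 734.694ms=6/7b +244.898ms=2/7b
5) 979.592ms=8/7b +244.898ms=2/7b
6) 1224.49ms=10/7b +244.898ms=2/7b
7) 1469.388ms=12/7b +244.898ms=2/7b
8) 1714.286ms=2b +642.857ms=3/4b
9) 2357.143ms=11/4b +214.286ms=1/4b
10) 2571.429ms=3b +857.143ms=1b
11) 3428.571ms=4b +857.143ms=1b
12) 4285.714ms=5b +857.143ms=1b
Σ=6b of 6 (70bpm 2/4) — PASS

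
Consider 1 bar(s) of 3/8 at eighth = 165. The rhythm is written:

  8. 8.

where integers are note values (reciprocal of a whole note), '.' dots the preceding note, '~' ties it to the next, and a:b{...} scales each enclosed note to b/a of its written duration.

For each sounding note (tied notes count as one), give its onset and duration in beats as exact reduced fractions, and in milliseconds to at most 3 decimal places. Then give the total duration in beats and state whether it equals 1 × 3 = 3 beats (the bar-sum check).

1) 0.0ms=0b +545.455ms=3/2b
2) 545.455ms=3/2b +545.455ms=3/2b
Σ=3b of 3 (165bpm 3/8) — PASS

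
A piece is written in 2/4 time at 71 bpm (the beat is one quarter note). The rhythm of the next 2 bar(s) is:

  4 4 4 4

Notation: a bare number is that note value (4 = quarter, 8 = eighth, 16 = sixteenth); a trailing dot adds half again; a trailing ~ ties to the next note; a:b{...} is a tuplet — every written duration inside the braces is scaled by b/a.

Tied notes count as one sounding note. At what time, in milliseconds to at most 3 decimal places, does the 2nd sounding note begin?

1. 0.0ms @ 0 + 845.07ms (1)
2. 845.07ms @ 1 + 845.07ms (1)
3. 1690.141ms @ 2 + 845.07ms (1)
4. 2535.211ms @ 3 + 845.07ms (1)

note 2 onset = 1b = 845.07ms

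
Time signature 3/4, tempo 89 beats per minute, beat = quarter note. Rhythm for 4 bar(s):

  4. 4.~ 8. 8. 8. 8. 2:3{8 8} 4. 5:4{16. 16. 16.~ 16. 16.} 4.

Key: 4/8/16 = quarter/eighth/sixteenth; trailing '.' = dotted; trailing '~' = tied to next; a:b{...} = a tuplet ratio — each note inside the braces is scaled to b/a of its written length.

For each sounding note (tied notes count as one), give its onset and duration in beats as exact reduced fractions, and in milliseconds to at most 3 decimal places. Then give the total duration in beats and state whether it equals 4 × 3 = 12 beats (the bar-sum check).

1) 0.0ms=0b +1011.236ms=3/2b
2) 1011.236ms=3/2b +1516.854ms=9/4b
3) 2528.09ms=15/4b +505.618ms=3/4b
4) 3033.708ms=9/2b +505.618ms=3/4b
5) 3539.326ms=21/4b +505.618ms=3/4b
6) 4044.944ms=6b +505.618ms=3/4b
7) 4550.562ms=27/4b +505.618ms=3/4b
8) 5056.18ms=15/2b +1011.236ms=3/2b
9) 6067.416ms=9b +202.247ms=3/10b
10) 6269.663ms=93/10b +202.247ms=3/10b
11) 6471.91ms=48/5b +404.494ms=3/5b
12) 6876.404ms=51/5b +202.247ms=3/10b
13) 7078.652ms=21/2b +1011.236ms=3/2b
Σ=12b of 12 (89bpm 3/4) — PASS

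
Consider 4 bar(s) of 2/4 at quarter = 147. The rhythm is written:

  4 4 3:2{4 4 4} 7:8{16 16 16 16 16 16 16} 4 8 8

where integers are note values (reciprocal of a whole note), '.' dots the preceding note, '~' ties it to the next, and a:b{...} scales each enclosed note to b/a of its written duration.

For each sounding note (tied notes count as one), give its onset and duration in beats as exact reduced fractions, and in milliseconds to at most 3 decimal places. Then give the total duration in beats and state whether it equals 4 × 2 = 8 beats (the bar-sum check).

1) 0.0ms=0b +408.163ms=1b
2) 408.163ms=1b +408.163ms=1b
3) 816.327ms=2b +272.109ms=2/3b
4) 1088.435ms=8/3b +272.109ms=2/3b
5) 1360.544ms=10/3b +272.109ms=2/3b
6) 1632.653ms=4b +116.618ms=2/7b
7) 1749.271ms=30/7b +116.618ms=2/7b
8) 1865.889ms=32/7b +116.618ms=2/7b
9) 1982.507ms=34/7b +116.618ms=2/7b
10) 2099.125ms=36/7b +116.618ms=2/7b
11) 2215.743ms=38/7b +116.618ms=2/7b
12) 2332.362ms=40/7b +116.618ms=2/7b
13) 2448.98ms=6b +408.163ms=1b
14) 2857.143ms=7b +204.082ms=1/2b
15) 3061.224ms=15/2b +204.082ms=1/2b
Σ=8b of 8 (147bpm 2/4) — PASS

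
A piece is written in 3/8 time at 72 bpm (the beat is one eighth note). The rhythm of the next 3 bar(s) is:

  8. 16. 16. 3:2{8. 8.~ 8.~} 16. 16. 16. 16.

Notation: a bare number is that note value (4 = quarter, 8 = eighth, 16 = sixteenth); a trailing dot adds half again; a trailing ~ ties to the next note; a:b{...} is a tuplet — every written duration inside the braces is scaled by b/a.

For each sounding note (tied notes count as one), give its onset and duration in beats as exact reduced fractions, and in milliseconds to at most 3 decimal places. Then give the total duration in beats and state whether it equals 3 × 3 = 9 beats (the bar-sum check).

1) 0.0ms=0b +1250.0ms=3/2b
2) 1250.0ms=3/2b +625.0ms=3/4b
3) 1875.0ms=9/4b +625.0ms=3/4b
4) 2500.0ms=3b +833.333ms=1b
5) 3333.333ms=4b +2291.667ms=11/4b
6) 5625.0ms=27/4b +625.0ms=3/4b
7) 6250.0ms=15/2b +625.0ms=3/4b
8) 6875.0ms=33/4b +625.0ms=3/4b
Σ=9b of 9 (72bpm 3/8) — PASS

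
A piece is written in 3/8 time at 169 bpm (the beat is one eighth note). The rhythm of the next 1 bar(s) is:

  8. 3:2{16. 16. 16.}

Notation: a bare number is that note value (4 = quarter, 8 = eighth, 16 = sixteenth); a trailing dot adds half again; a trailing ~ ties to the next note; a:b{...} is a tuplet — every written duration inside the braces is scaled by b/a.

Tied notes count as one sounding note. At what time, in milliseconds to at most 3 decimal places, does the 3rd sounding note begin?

note 3 onset = 2b = 710.059ms

1. 0.0ms @ 0 + 532.544ms (3/2)
2. 532.544ms @ 3/2 + 177.515ms (1/2)
3. 710.059ms @ 2 + 177.515ms (1/2)
4. 887.574ms @ 5/2 + 177.515ms (1/2)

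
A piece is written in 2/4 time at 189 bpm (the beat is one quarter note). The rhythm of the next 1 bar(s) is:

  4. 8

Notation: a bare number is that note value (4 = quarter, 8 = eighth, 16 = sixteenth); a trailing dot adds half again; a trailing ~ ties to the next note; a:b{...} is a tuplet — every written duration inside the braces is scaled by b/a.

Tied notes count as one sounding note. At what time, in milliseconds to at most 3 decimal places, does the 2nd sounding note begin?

1. 0.0ms @ 0 + 476.19ms (3/2)
2. 476.19ms @ 3/2 + 158.73ms (1/2)

note 2 onset = 3/2b = 476.19ms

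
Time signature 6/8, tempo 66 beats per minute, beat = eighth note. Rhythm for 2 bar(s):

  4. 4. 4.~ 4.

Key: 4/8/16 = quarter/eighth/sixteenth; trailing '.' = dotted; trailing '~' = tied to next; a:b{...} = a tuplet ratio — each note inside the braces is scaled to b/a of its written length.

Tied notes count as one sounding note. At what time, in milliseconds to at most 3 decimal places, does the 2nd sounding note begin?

1. 0.0ms @ 0 + 2727.273ms (3)
2. 2727.273ms @ 3 + 2727.273ms (3)
3. 5454.545ms @ 6 + 5454.545ms (6)

note 2 onset = 3b = 2727.273ms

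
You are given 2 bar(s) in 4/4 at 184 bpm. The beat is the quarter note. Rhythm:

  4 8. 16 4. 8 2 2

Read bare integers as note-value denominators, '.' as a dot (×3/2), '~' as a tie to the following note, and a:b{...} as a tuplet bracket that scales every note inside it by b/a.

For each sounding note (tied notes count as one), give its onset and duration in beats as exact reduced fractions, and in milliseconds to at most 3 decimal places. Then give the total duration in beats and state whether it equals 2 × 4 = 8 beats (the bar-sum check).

1) 0.0ms=0b +326.087ms=1b
2) 326.087ms=1b +244.565ms=3/4b
3) 570.652ms=7/4b +81.522ms=1/4b
4) 652.174ms=2b +489.13ms=3/2b
5) 1141.304ms=7/2b +163.043ms=1/2b
6) 1304.348ms=4b +652.174ms=2b
7) 1956.522ms=6b +652.174ms=2b
Σ=8b of 8 (184bpm 4/4) — PASS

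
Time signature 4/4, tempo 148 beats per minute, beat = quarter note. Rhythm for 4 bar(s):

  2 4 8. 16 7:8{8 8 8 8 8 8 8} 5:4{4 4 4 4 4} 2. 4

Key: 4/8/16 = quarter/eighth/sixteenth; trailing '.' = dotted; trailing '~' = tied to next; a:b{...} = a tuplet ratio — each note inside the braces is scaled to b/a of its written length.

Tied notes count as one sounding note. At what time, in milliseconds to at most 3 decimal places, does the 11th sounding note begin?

note 11 onset = 52/7b = 3011.583ms

1. 0.0ms @ 0 + 810.811ms (2)
2. 810.811ms @ 2 + 405.405ms (1)
3. 1216.216ms @ 3 + 304.054ms (3/4)
4. 1520.27ms @ 15/4 + 101.351ms (1/4)
5. 1621.622ms @ 4 + 231.66ms (4/7)
6. 1853.282ms @ 32/7 + 231.66ms (4/7)
7. 2084.942ms @ 36/7 + 231.66ms (4/7)
8. 2316.602ms @ 40/7 + 231.66ms (4/7)
9. 2548.263ms @ 44/7 + 231.66ms (4/7)
10. 2779.923ms @ 48/7 + 231.66ms (4/7)
11. 3011.583ms @ 52/7 + 231.66ms (4/7)
12. 3243.243ms @ 8 + 324.324ms (4/5)
13. 3567.568ms @ 44/5 + 324.324ms (4/5)
14. 3891.892ms @ 48/5 + 324.324ms (4/5)
15. 4216.216ms @ 52/5 + 324.324ms (4/5)
16. 4540.541ms @ 56/5 + 324.324ms (4/5)
17. 4864.865ms @ 12 + 1216.216ms (3)
18. 6081.081ms @ 15 + 405.405ms (1)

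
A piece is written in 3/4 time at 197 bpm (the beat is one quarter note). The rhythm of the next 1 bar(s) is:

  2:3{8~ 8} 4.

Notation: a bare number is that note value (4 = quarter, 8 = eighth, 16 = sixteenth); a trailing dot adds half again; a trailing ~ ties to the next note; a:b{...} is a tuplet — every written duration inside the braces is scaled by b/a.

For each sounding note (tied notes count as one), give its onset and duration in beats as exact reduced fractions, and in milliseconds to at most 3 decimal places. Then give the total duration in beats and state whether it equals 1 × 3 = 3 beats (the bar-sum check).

1) 0.0ms=0b +456.853ms=3/2b
2) 456.853ms=3/2b +456.853ms=3/2b
Σ=3b of 3 (197bpm 3/4) — PASS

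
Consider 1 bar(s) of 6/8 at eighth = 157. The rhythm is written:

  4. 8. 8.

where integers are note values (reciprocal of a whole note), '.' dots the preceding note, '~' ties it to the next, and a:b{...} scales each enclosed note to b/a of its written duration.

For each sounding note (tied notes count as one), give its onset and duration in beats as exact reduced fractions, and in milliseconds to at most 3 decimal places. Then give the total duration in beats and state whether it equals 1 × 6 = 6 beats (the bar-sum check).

1) 0.0ms=0b +1146.497ms=3b
2) 1146.497ms=3b +573.248ms=3/2b
3) 1719.745ms=9/2b +573.248ms=3/2b
Σ=6b of 6 (157bpm 6/8) — PASS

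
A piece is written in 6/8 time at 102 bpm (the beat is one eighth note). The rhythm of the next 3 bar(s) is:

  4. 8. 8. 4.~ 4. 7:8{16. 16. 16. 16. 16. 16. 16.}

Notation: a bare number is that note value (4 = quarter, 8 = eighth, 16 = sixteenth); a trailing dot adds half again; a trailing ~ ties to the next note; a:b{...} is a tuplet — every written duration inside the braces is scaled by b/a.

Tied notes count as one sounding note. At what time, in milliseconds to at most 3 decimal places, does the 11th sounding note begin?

1. 0.0ms @ 0 + 1764.706ms (3)
2. 1764.706ms @ 3 + 882.353ms (3/2)
3. 2647.059ms @ 9/2 + 882.353ms (3/2)
4. 3529.412ms @ 6 + 3529.412ms (6)
5. 7058.824ms @ 12 + 504.202ms (6/7)
6. 7563.025ms @ 90/7 + 504.202ms (6/7)
7. 8067.227ms @ 96/7 + 504.202ms (6/7)
8. 8571.429ms @ 102/7 + 504.202ms (6/7)
9. 9075.63ms @ 108/7 + 504.202ms (6/7)
10. 9579.832ms @ 114/7 + 504.202ms (6/7)
11. 10084.034ms @ 120/7 + 504.202ms (6/7)

note 11 onset = 120/7b = 10084.034ms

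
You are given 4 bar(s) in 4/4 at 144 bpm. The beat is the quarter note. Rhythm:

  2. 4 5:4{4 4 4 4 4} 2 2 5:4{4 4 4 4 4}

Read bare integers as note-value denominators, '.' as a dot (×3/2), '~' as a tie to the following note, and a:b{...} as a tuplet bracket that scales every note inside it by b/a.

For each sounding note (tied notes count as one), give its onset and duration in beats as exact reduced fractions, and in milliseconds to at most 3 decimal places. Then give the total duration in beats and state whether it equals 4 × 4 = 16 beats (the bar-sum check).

1) 0.0ms=0b +1250.0ms=3b
2) 1250.0ms=3b +416.667ms=1b
3) 1666.667ms=4b +333.333ms=4/5b
4) 2000.0ms=24/5b +333.333ms=4/5b
5) 2333.333ms=28/5b +333.333ms=4/5b
6) 2666.667ms=32/5b +333.333ms=4/5b
7) 3000.0ms=36/5b +333.333ms=4/5b
8) 3333.333ms=8b +833.333ms=2b
9) 4166.667ms=10b +833.333ms=2b
10) 5000.0ms=12b +333.333ms=4/5b
11) 5333.333ms=64/5b +333.333ms=4/5b
12) 5666.667ms=68/5b +333.333ms=4/5b
13) 6000.0ms=72/5b +333.333ms=4/5b
14) 6333.333ms=76/5b +333.333ms=4/5b
Σ=16b of 16 (144bpm 4/4) — PASS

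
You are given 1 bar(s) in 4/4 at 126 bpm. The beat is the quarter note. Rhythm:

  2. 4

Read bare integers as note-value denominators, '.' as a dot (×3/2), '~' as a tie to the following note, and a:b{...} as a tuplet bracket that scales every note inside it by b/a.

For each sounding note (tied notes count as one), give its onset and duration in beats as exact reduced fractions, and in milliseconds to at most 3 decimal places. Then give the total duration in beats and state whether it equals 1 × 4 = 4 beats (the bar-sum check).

1) 0.0ms=0b +1428.571ms=3b
2) 1428.571ms=3b +476.19ms=1b
Σ=4b of 4 (126bpm 4/4) — PASS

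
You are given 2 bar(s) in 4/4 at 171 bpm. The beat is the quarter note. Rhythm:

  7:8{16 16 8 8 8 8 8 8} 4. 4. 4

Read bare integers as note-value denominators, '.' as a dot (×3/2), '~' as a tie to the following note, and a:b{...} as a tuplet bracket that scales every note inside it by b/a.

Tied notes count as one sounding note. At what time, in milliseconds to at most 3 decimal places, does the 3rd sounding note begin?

note 3 onset = 4/7b = 200.501ms

1. 0.0ms @ 0 + 100.251ms (2/7)
2. 100.251ms @ 2/7 + 100.251ms (2/7)
3. 200.501ms @ 4/7 + 200.501ms (4/7)
4. 401.003ms @ 8/7 + 200.501ms (4/7)
5. 601.504ms @ 12/7 + 200.501ms (4/7)
6. 802.005ms @ 16/7 + 200.501ms (4/7)
7. 1002.506ms @ 20/7 + 200.501ms (4/7)
8. 1203.008ms @ 24/7 + 200.501ms (4/7)
9. 1403.509ms @ 4 + 526.316ms (3/2)
10. 1929.825ms @ 11/2 + 526.316ms (3/2)
11. 2456.14ms @ 7 + 350.877ms (1)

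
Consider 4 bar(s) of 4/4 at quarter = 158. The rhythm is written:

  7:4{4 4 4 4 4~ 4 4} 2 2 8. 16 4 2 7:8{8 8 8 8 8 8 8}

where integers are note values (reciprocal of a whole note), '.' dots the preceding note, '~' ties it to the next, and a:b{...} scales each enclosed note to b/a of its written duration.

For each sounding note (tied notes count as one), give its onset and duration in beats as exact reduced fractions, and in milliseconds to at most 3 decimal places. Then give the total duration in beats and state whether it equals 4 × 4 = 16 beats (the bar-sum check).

1) 0.0ms=0b +216.998ms=4/7b
2) 216.998ms=4/7b +216.998ms=4/7b
3) 433.996ms=8/7b +216.998ms=4/7b
4) 650.995ms=12/7b +216.998ms=4/7b
5) 867.993ms=16/7b +433.996ms=8/7b
6) 1301.989ms=24/7b +216.998ms=4/7b
7) 1518.987ms=4b +759.494ms=2b
8) 2278.481ms=6b +759.494ms=2b
9) 3037.975ms=8b +284.81ms=3/4b
10) 3322.785ms=35/4b +94.937ms=1/4b
11) 3417.722ms=9b +379.747ms=1b
12) 3797.468ms=10b +759.494ms=2b
13) 4556.962ms=12b +216.998ms=4/7b
14) 4773.96ms=88/7b +216.998ms=4/7b
15) 4990.958ms=92/7b +216.998ms=4/7b
16) 5207.957ms=96/7b +216.998ms=4/7b
17) 5424.955ms=100/7b +216.998ms=4/7b
18) 5641.953ms=104/7b +216.998ms=4/7b
19) 5858.951ms=108/7b +216.998ms=4/7b
Σ=16b of 16 (158bpm 4/4) — PASS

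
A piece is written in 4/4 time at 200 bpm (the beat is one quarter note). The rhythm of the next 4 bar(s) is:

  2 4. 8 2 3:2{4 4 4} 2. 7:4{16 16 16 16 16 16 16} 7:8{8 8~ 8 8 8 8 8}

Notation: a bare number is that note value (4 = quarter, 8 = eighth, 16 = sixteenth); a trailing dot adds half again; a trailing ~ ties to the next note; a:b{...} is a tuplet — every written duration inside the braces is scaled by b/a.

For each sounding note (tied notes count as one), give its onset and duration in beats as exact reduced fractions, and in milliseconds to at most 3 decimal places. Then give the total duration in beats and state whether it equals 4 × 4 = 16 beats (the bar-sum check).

1) 0.0ms=0b +600.0ms=2b
2) 600.0ms=2b +450.0ms=3/2b
3) 1050.0ms=7/2b +150.0ms=1/2b
4) 1200.0ms=4b +600.0ms=2b
5) 1800.0ms=6b +200.0ms=2/3b
6) 2000.0ms=20/3b +200.0ms=2/3b
7) 2200.0ms=22/3b +200.0ms=2/3b
8) 2400.0ms=8b +900.0ms=3b
9) 3300.0ms=11b +42.857ms=1/7b
10) 3342.857ms=78/7b +42.857ms=1/7b
11) 3385.714ms=79/7b +42.857ms=1/7b
12) 3428.571ms=80/7b +42.857ms=1/7b
13) 3471.429ms=81/7b +42.857ms=1/7b
14) 3514.286ms=82/7b +42.857ms=1/7b
15) 3557.143ms=83/7b +42.857ms=1/7b
16) 3600.0ms=12b +171.429ms=4/7b
17) 3771.429ms=88/7b +342.857ms=8/7b
18) 4114.286ms=96/7b +171.429ms=4/7b
19) 4285.714ms=100/7b +171.429ms=4/7b
20) 4457.143ms=104/7b +171.429ms=4/7b
21) 4628.571ms=108/7b +171.429ms=4/7b
Σ=16b of 16 (200bpm 4/4) — PASS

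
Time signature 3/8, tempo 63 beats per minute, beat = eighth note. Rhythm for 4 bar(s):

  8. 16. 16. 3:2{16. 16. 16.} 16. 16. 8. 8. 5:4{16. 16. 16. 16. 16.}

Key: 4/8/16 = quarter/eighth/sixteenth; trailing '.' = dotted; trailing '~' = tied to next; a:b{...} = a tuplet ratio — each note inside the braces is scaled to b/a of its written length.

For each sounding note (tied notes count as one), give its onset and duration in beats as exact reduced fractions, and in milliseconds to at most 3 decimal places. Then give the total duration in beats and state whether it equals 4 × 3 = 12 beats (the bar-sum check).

1) 0.0ms=0b +1428.571ms=3/2b
2) 1428.571ms=3/2b +714.286ms=3/4b
3) 2142.857ms=9/4b +714.286ms=3/4b
4) 2857.143ms=3b +476.19ms=1/2b
5) 3333.333ms=7/2b +476.19ms=1/2b
6) 3809.524ms=4b +476.19ms=1/2b
7) 4285.714ms=9/2b +714.286ms=3/4b
8) 5000.0ms=21/4b +714.286ms=3/4b
9) 5714.286ms=6b +1428.571ms=3/2b
10) 7142.857ms=15/2b +1428.571ms=3/2b
11) 8571.429ms=9b +571.429ms=3/5b
12) 9142.857ms=48/5b +571.429ms=3/5b
13) 9714.286ms=51/5b +571.429ms=3/5b
14) 10285.714ms=54/5b +571.429ms=3/5b
15) 10857.143ms=57/5b +571.429ms=3/5b
Σ=12b of 12 (63bpm 3/8) — PASS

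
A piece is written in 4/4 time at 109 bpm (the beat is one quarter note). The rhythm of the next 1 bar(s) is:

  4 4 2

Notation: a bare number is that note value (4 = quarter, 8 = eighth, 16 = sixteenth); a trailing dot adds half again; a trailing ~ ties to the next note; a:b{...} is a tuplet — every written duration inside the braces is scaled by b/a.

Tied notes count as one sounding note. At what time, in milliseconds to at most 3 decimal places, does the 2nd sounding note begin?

note 2 onset = 1b = 550.459ms

1. 0.0ms @ 0 + 550.459ms (1)
2. 550.459ms @ 1 + 550.459ms (1)
3. 1100.917ms @ 2 + 1100.917ms (2)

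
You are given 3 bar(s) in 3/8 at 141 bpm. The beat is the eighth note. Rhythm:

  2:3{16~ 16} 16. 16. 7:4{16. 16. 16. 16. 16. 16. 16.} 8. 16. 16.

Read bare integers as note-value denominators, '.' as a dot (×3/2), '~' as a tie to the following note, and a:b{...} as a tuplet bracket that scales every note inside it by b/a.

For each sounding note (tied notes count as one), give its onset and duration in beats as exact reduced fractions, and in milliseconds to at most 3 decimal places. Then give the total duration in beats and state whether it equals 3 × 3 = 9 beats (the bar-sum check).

1) 0.0ms=0b +638.298ms=3/2b
2) 638.298ms=3/2b +319.149ms=3/4b
3) 957.447ms=9/4b +319.149ms=3/4b
4) 1276.596ms=3b +182.371ms=3/7b
5) 1458.967ms=24/7b +182.371ms=3/7b
6) 1641.337ms=27/7b +182.371ms=3/7b
7) 1823.708ms=30/7b +182.371ms=3/7b
8) 2006.079ms=33/7b +182.371ms=3/7b
9) 2188.45ms=36/7b +182.371ms=3/7b
10) 2370.821ms=39/7b +182.371ms=3/7b
11) 2553.191ms=6b +638.298ms=3/2b
12) 3191.489ms=15/2b +319.149ms=3/4b
13) 3510.638ms=33/4b +319.149ms=3/4b
Σ=9b of 9 (141bpm 3/8) — PASS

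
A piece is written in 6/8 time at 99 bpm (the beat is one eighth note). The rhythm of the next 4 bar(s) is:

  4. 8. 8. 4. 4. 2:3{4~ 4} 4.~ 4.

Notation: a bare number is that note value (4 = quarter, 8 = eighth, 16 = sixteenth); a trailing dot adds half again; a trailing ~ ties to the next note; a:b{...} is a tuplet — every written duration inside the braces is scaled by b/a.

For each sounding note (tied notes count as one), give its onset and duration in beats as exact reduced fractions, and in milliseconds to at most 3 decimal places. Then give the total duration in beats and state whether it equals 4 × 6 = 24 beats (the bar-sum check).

1) 0.0ms=0b +1818.182ms=3b
2) 1818.182ms=3b +909.091ms=3/2b
3) 2727.273ms=9/2b +909.091ms=3/2b
4) 3636.364ms=6b +1818.182ms=3b
5) 5454.545ms=9b +1818.182ms=3b
6) 7272.727ms=12b +3636.364ms=6b
7) 10909.091ms=18b +3636.364ms=6b
Σ=24b of 24 (99bpm 6/8) — PASS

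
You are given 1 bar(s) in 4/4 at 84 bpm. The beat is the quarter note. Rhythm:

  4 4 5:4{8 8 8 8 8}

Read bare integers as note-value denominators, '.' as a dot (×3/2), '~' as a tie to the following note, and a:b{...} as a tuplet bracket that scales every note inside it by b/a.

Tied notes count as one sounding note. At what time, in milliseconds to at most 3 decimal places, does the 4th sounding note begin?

1. 0.0ms @ 0 + 714.286ms (1)
2. 714.286ms @ 1 + 714.286ms (1)
3. 1428.571ms @ 2 + 285.714ms (2/5)
4. 1714.286ms @ 12/5 + 285.714ms (2/5)
5. 2000.0ms @ 14/5 + 285.714ms (2/5)
6. 2285.714ms @ 16/5 + 285.714ms (2/5)
7. 2571.429ms @ 18/5 + 285.714ms (2/5)

note 4 onset = 12/5b = 1714.286ms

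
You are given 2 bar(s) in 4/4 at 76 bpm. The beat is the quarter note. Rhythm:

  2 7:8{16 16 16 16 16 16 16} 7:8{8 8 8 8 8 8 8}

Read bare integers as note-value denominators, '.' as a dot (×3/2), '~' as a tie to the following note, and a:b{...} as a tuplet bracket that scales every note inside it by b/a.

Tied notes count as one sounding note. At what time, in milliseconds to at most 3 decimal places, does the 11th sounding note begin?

note 11 onset = 36/7b = 4060.15ms

1. 0.0ms @ 0 + 1578.947ms (2)
2. 1578.947ms @ 2 + 225.564ms (2/7)
3. 1804.511ms @ 16/7 + 225.564ms (2/7)
4. 2030.075ms @ 18/7 + 225.564ms (2/7)
5. 2255.639ms @ 20/7 + 225.564ms (2/7)
6. 2481.203ms @ 22/7 + 225.564ms (2/7)
7. 2706.767ms @ 24/7 + 225.564ms (2/7)
8. 2932.331ms @ 26/7 + 225.564ms (2/7)
9. 3157.895ms @ 4 + 451.128ms (4/7)
10. 3609.023ms @ 32/7 + 451.128ms (4/7)
11. 4060.15ms @ 36/7 + 451.128ms (4/7)
12. 4511.278ms @ 40/7 + 451.128ms (4/7)
13. 4962.406ms @ 44/7 + 451.128ms (4/7)
14. 5413.534ms @ 48/7 + 451.128ms (4/7)
15. 5864.662ms @ 52/7 + 451.128ms (4/7)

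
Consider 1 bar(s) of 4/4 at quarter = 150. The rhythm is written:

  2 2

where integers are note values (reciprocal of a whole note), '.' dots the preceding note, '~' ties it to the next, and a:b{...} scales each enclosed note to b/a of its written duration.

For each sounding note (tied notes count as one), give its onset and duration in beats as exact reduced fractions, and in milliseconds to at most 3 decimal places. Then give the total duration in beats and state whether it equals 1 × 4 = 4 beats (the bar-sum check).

1) 0.0ms=0b +800.0ms=2b
2) 800.0ms=2b +800.0ms=2b
Σ=4b of 4 (150bpm 4/4) — PASS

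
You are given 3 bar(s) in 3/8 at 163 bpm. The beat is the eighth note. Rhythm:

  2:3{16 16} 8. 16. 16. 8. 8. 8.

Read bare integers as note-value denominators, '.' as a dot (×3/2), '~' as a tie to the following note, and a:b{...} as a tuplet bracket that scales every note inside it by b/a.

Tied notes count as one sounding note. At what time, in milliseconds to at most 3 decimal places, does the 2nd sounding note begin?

note 2 onset = 3/4b = 276.074ms

1. 0.0ms @ 0 + 276.074ms (3/4)
2. 276.074ms @ 3/4 + 276.074ms (3/4)
3. 552.147ms @ 3/2 + 552.147ms (3/2)
4. 1104.294ms @ 3 + 276.074ms (3/4)
5. 1380.368ms @ 15/4 + 276.074ms (3/4)
6. 1656.442ms @ 9/2 + 552.147ms (3/2)
7. 2208.589ms @ 6 + 552.147ms (3/2)
8. 2760.736ms @ 15/2 + 552.147ms (3/2)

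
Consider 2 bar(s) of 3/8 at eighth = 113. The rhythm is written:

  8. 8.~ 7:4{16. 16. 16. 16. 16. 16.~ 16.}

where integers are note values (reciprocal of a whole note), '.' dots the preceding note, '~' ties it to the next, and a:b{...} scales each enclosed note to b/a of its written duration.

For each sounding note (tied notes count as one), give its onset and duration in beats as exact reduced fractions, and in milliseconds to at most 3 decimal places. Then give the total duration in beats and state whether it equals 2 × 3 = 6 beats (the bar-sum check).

1) 0.0ms=0b +796.46ms=3/2b
2) 796.46ms=3/2b +1024.02ms=27/14b
3) 1820.48ms=24/7b +227.56ms=3/7b
4) 2048.04ms=27/7b +227.56ms=3/7b
5) 2275.601ms=30/7b +227.56ms=3/7b
6) 2503.161ms=33/7b +227.56ms=3/7b
7) 2730.721ms=36/7b +455.12ms=6/7b
Σ=6b of 6 (113bpm 3/8) — PASS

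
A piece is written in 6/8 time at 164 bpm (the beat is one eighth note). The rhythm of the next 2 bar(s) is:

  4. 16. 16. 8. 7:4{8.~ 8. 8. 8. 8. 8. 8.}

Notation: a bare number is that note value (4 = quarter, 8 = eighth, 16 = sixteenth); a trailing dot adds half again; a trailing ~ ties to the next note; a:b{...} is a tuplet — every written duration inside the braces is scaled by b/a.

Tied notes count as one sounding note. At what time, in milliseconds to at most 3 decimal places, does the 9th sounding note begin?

note 9 onset = 72/7b = 3763.066ms

1. 0.0ms @ 0 + 1097.561ms (3)
2. 1097.561ms @ 3 + 274.39ms (3/4)
3. 1371.951ms @ 15/4 + 274.39ms (3/4)
4. 1646.341ms @ 9/2 + 548.78ms (3/2)
5. 2195.122ms @ 6 + 627.178ms (12/7)
6. 2822.3ms @ 54/7 + 313.589ms (6/7)
7. 3135.889ms @ 60/7 + 313.589ms (6/7)
8. 3449.477ms @ 66/7 + 313.589ms (6/7)
9. 3763.066ms @ 72/7 + 313.589ms (6/7)
10. 4076.655ms @ 78/7 + 313.589ms (6/7)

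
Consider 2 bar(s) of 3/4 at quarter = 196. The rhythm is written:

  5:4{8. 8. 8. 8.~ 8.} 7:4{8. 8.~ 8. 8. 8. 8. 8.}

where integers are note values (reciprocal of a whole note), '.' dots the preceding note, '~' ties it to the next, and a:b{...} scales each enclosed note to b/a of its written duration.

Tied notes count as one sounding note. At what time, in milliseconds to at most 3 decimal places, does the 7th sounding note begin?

note 7 onset = 30/7b = 1311.953ms

1. 0.0ms @ 0 + 183.673ms (3/5)
2. 183.673ms @ 3/5 + 183.673ms (3/5)
3. 367.347ms @ 6/5 + 183.673ms (3/5)
4. 551.02ms @ 9/5 + 367.347ms (6/5)
5. 918.367ms @ 3 + 131.195ms (3/7)
6. 1049.563ms @ 24/7 + 262.391ms (6/7)
7. 1311.953ms @ 30/7 + 131.195ms (3/7)
8. 1443.149ms @ 33/7 + 131.195ms (3/7)
9. 1574.344ms @ 36/7 + 131.195ms (3/7)
10. 1705.539ms @ 39/7 + 131.195ms (3/7)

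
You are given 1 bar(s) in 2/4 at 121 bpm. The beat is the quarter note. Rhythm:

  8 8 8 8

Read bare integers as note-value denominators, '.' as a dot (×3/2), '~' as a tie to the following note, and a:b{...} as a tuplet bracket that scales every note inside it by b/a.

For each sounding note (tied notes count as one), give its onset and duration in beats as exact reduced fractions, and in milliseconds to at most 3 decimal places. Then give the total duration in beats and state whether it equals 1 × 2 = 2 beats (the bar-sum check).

1) 0.0ms=0b +247.934ms=1/2b
2) 247.934ms=1/2b +247.934ms=1/2b
3) 495.868ms=1b +247.934ms=1/2b
4) 743.802ms=3/2b +247.934ms=1/2b
Σ=2b of 2 (121bpm 2/4) — PASS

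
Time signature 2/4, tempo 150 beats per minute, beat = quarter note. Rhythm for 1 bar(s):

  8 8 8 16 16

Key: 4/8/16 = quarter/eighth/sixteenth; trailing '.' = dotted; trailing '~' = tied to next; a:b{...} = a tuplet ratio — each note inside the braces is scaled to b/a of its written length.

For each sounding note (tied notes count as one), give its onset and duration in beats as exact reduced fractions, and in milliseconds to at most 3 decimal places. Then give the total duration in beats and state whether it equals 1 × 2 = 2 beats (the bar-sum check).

1) 0.0ms=0b +200.0ms=1/2b
2) 200.0ms=1/2b +200.0ms=1/2b
3) 400.0ms=1b +200.0ms=1/2b
4) 600.0ms=3/2b +100.0ms=1/4b
5) 700.0ms=7/4b +100.0ms=1/4b
Σ=2b of 2 (150bpm 2/4) — PASS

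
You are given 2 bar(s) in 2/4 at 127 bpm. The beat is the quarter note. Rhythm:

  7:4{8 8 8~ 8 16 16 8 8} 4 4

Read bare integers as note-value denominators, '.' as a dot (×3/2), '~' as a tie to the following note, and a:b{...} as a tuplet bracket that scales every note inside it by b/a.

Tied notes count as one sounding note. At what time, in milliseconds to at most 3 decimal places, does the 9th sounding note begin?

note 9 onset = 3b = 1417.323ms

1. 0.0ms @ 0 + 134.983ms (2/7)
2. 134.983ms @ 2/7 + 134.983ms (2/7)
3. 269.966ms @ 4/7 + 269.966ms (4/7)
4. 539.933ms @ 8/7 + 67.492ms (1/7)
5. 607.424ms @ 9/7 + 67.492ms (1/7)
6. 674.916ms @ 10/7 + 134.983ms (2/7)
7. 809.899ms @ 12/7 + 134.983ms (2/7)
8. 944.882ms @ 2 + 472.441ms (1)
9. 1417.323ms @ 3 + 472.441ms (1)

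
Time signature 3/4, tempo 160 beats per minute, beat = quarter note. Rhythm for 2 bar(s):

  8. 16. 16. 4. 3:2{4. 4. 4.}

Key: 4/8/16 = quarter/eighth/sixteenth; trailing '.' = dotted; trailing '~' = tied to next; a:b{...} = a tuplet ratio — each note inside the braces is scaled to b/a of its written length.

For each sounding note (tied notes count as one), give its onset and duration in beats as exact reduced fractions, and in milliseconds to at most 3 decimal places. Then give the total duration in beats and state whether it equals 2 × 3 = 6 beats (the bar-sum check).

1) 0.0ms=0b +281.25ms=3/4b
2) 281.25ms=3/4b +140.625ms=3/8b
3) 421.875ms=9/8b +140.625ms=3/8b
4) 562.5ms=3/2b +562.5ms=3/2b
5) 1125.0ms=3b +375.0ms=1b
6) 1500.0ms=4b +375.0ms=1b
7) 1875.0ms=5b +375.0ms=1b
Σ=6b of 6 (160bpm 3/4) — PASS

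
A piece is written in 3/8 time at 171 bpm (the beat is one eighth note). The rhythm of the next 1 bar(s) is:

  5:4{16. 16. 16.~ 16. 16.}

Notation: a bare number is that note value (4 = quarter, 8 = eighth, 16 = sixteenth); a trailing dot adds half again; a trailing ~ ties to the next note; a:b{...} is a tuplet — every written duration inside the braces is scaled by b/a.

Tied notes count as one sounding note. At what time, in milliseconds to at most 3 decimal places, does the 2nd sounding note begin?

1. 0.0ms @ 0 + 210.526ms (3/5)
2. 210.526ms @ 3/5 + 210.526ms (3/5)
3. 421.053ms @ 6/5 + 421.053ms (6/5)
4. 842.105ms @ 12/5 + 210.526ms (3/5)

note 2 onset = 3/5b = 210.526ms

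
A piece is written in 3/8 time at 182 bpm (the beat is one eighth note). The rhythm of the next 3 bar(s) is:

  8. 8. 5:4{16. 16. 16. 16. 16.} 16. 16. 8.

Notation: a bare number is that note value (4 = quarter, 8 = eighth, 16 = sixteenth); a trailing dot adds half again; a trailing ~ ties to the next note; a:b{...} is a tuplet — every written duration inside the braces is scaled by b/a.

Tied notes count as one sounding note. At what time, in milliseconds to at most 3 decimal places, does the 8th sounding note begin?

1. 0.0ms @ 0 + 494.505ms (3/2)
2. 494.505ms @ 3/2 + 494.505ms (3/2)
3. 989.011ms @ 3 + 197.802ms (3/5)
4. 1186.813ms @ 18/5 + 197.802ms (3/5)
5. 1384.615ms @ 21/5 + 197.802ms (3/5)
6. 1582.418ms @ 24/5 + 197.802ms (3/5)
7. 1780.22ms @ 27/5 + 197.802ms (3/5)
8. 1978.022ms @ 6 + 247.253ms (3/4)
9. 2225.275ms @ 27/4 + 247.253ms (3/4)
10. 2472.527ms @ 15/2 + 494.505ms (3/2)

note 8 onset = 6b = 1978.022ms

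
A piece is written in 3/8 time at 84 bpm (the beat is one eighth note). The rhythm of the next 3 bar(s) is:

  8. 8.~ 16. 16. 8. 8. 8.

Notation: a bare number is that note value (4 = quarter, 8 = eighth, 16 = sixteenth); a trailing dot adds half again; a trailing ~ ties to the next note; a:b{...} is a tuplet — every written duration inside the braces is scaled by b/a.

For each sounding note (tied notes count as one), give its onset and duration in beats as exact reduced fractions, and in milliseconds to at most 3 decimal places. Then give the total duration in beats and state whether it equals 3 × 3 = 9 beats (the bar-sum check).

1) 0.0ms=0b +1071.429ms=3/2b
2) 1071.429ms=3/2b +1607.143ms=9/4b
3) 2678.571ms=15/4b +535.714ms=3/4b
4) 3214.286ms=9/2b +1071.429ms=3/2b
5) 4285.714ms=6b +1071.429ms=3/2b
6) 5357.143ms=15/2b +1071.429ms=3/2b
Σ=9b of 9 (84bpm 3/8) — PASS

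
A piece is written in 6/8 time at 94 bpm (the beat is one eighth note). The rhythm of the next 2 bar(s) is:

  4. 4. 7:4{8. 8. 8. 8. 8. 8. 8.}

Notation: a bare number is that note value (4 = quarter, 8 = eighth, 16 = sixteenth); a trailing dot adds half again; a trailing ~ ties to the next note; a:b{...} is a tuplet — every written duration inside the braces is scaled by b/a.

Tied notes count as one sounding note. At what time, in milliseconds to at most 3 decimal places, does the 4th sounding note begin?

1. 0.0ms @ 0 + 1914.894ms (3)
2. 1914.894ms @ 3 + 1914.894ms (3)
3. 3829.787ms @ 6 + 547.112ms (6/7)
4. 4376.9ms @ 48/7 + 547.112ms (6/7)
5. 4924.012ms @ 54/7 + 547.112ms (6/7)
6. 5471.125ms @ 60/7 + 547.112ms (6/7)
7. 6018.237ms @ 66/7 + 547.112ms (6/7)
8. 6565.35ms @ 72/7 + 547.112ms (6/7)
9. 7112.462ms @ 78/7 + 547.112ms (6/7)

note 4 onset = 48/7b = 4376.9ms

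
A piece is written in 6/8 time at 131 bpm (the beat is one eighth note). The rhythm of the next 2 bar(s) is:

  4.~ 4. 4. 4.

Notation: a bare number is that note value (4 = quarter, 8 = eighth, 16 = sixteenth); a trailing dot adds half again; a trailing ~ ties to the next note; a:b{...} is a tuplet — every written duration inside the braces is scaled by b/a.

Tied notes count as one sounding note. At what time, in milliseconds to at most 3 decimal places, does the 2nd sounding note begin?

note 2 onset = 6b = 2748.092ms

1. 0.0ms @ 0 + 2748.092ms (6)
2. 2748.092ms @ 6 + 1374.046ms (3)
3. 4122.137ms @ 9 + 1374.046ms (3)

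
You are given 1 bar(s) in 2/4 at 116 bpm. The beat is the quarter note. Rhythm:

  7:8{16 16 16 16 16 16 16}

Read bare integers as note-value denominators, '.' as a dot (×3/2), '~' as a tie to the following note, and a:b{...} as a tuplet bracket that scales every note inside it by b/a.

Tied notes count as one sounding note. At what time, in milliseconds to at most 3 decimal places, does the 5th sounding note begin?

note 5 onset = 8/7b = 591.133ms

1. 0.0ms @ 0 + 147.783ms (2/7)
2. 147.783ms @ 2/7 + 147.783ms (2/7)
3. 295.567ms @ 4/7 + 147.783ms (2/7)
4. 443.35ms @ 6/7 + 147.783ms (2/7)
5. 591.133ms @ 8/7 + 147.783ms (2/7)
6. 738.916ms @ 10/7 + 147.783ms (2/7)
7. 886.7ms @ 12/7 + 147.783ms (2/7)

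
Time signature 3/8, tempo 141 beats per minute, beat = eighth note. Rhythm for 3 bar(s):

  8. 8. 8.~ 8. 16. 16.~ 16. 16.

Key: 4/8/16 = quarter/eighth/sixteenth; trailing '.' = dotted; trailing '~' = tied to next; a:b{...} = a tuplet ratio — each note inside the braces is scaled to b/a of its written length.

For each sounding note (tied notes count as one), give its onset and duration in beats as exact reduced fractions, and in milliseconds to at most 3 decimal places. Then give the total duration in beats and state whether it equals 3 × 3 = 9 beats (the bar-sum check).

1) 0.0ms=0b +638.298ms=3/2b
2) 638.298ms=3/2b +638.298ms=3/2b
3) 1276.596ms=3b +1276.596ms=3b
4) 2553.191ms=6b +319.149ms=3/4b
5) 2872.34ms=27/4b +638.298ms=3/2b
6) 3510.638ms=33/4b +319.149ms=3/4b
Σ=9b of 9 (141bpm 3/8) — PASS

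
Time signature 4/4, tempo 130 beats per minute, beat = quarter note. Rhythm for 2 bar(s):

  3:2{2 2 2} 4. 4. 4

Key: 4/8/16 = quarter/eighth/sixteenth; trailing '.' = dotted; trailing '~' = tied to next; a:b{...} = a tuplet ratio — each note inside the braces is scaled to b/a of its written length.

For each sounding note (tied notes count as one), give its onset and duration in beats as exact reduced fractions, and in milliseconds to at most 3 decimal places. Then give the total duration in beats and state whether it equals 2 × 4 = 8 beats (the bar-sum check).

1) 0.0ms=0b +615.385ms=4/3b
2) 615.385ms=4/3b +615.385ms=4/3b
3) 1230.769ms=8/3b +615.385ms=4/3b
4) 1846.154ms=4b +692.308ms=3/2b
5) 2538.462ms=11/2b +692.308ms=3/2b
6) 3230.769ms=7b +461.538ms=1b
Σ=8b of 8 (130bpm 4/4) — PASS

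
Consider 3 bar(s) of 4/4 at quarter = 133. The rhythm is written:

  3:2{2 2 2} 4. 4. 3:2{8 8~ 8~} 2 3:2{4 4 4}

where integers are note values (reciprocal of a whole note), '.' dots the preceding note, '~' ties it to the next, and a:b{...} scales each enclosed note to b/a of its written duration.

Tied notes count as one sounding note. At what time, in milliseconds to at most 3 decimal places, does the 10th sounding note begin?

note 10 onset = 34/3b = 5112.782ms

1. 0.0ms @ 0 + 601.504ms (4/3)
2. 601.504ms @ 4/3 + 601.504ms (4/3)
3. 1203.008ms @ 8/3 + 601.504ms (4/3)
4. 1804.511ms @ 4 + 676.692ms (3/2)
5. 2481.203ms @ 11/2 + 676.692ms (3/2)
6. 3157.895ms @ 7 + 150.376ms (1/3)
7. 3308.271ms @ 22/3 + 1203.008ms (8/3)
8. 4511.278ms @ 10 + 300.752ms (2/3)
9. 4812.03ms @ 32/3 + 300.752ms (2/3)
10. 5112.782ms @ 34/3 + 300.752ms (2/3)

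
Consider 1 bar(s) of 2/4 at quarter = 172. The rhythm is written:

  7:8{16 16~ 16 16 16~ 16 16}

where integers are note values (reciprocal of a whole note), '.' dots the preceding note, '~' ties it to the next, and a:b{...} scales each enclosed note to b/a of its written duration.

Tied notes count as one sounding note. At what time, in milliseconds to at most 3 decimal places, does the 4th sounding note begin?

1. 0.0ms @ 0 + 99.668ms (2/7)
2. 99.668ms @ 2/7 + 199.336ms (4/7)
3. 299.003ms @ 6/7 + 99.668ms (2/7)
4. 398.671ms @ 8/7 + 199.336ms (4/7)
5. 598.007ms @ 12/7 + 99.668ms (2/7)

note 4 onset = 8/7b = 398.671ms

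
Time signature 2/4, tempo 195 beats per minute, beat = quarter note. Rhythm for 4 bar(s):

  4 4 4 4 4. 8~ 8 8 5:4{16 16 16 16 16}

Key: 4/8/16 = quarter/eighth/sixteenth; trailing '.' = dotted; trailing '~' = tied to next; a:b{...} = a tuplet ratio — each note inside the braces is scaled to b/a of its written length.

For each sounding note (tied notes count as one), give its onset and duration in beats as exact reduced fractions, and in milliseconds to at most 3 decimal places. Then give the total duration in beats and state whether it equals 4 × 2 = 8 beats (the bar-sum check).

1) 0.0ms=0b +307.692ms=1b
2) 307.692ms=1b +307.692ms=1b
3) 615.385ms=2b +307.692ms=1b
4) 923.077ms=3b +307.692ms=1b
5) 1230.769ms=4b +461.538ms=3/2b
6) 1692.308ms=11/2b +307.692ms=1b
7) 2000.0ms=13/2b +153.846ms=1/2b
8) 2153.846ms=7b +61.538ms=1/5b
9) 2215.385ms=36/5b +61.538ms=1/5b
10) 2276.923ms=37/5b +61.538ms=1/5b
11) 2338.462ms=38/5b +61.538ms=1/5b
12) 2400.0ms=39/5b +61.538ms=1/5b
Σ=8b of 8 (195bpm 2/4) — PASS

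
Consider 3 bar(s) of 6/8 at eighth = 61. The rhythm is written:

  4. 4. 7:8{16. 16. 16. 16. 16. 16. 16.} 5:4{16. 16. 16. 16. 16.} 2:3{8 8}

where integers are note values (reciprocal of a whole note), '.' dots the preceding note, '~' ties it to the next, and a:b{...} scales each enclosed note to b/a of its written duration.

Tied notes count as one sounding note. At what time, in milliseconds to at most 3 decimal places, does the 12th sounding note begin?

1. 0.0ms @ 0 + 2950.82ms (3)
2. 2950.82ms @ 3 + 2950.82ms (3)
3. 5901.639ms @ 6 + 843.091ms (6/7)
4. 6744.731ms @ 48/7 + 843.091ms (6/7)
5. 7587.822ms @ 54/7 + 843.091ms (6/7)
6. 8430.913ms @ 60/7 + 843.091ms (6/7)
7. 9274.005ms @ 66/7 + 843.091ms (6/7)
8. 10117.096ms @ 72/7 + 843.091ms (6/7)
9. 10960.187ms @ 78/7 + 843.091ms (6/7)
10. 11803.279ms @ 12 + 590.164ms (3/5)
11. 12393.443ms @ 63/5 + 590.164ms (3/5)
12. 12983.607ms @ 66/5 + 590.164ms (3/5)
13. 13573.77ms @ 69/5 + 590.164ms (3/5)
14. 14163.934ms @ 72/5 + 590.164ms (3/5)
15. 14754.098ms @ 15 + 1475.41ms (3/2)
16. 16229.508ms @ 33/2 + 1475.41ms (3/2)

note 12 onset = 66/5b = 12983.607ms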